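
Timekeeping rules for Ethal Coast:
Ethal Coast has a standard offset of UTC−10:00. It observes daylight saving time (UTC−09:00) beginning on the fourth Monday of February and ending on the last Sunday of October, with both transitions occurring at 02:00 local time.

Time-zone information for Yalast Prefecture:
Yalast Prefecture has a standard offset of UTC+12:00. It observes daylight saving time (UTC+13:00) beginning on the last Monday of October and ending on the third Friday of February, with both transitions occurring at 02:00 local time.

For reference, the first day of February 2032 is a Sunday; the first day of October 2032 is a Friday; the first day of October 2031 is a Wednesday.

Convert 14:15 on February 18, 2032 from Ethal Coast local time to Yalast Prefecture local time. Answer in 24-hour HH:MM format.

1 February 2032 is a Sunday, so the first Monday is February 2 and the fourth is February 23.
1 October 2032 is a Friday, so Sundays fall on 3, 10, 17, 24, 31; the last is October 31.
February 18, 2032 does not fall between 23 February and 31 October, so daylight saving is not in effect and Ethal Coast is at UTC−10:00.
14:15 Ethal Coast + 10h = 00:15 UTC (rolling into the next day, 19 February 2032).
1 October 2031 is a Wednesday, so Mondays fall on 6, 13, 20, 27; the last is October 27.
1 February 2032 is a Sunday, so the first Friday is February 6 and the third is February 20.
At the standard offset (UTC+12:00), 00:15 UTC + 12h = 12:15 Yalast Prefecture standard time.
The standard-time date in Yalast Prefecture, February 19, 2032, falls between 27 October 2031 and 20 February 2032, so daylight saving is in effect and Yalast Prefecture is at UTC+13:00.
00:15 UTC + 13h = 13:15 Yalast Prefecture.

13:15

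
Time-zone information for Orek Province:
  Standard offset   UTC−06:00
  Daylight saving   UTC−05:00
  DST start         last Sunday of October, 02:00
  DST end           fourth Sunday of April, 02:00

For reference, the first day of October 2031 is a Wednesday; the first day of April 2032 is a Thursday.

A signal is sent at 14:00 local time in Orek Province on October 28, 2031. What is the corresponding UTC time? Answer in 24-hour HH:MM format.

1 October 2031 is a Wednesday, so Sundays fall on 5, 12, 19, 26; the last is October 26.
1 April 2032 is a Thursday, so the first Sunday is April 4 and the fourth is April 25.
October 28, 2031 falls between 26 October 2031 and 25 April 2032, so daylight saving is in effect and Orek Province is at UTC−05:00.
14:00 local + 5h = 19:00 UTC.

19:00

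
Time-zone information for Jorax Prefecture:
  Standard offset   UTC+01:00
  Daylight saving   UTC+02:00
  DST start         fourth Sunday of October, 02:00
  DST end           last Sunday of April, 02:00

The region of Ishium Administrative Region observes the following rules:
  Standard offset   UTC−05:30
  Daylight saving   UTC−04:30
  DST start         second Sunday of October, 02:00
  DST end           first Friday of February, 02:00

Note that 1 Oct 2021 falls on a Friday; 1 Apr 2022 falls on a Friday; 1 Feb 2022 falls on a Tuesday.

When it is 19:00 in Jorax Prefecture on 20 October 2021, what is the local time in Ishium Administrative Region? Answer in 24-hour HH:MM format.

1 October 2021 is a Friday, so the first Sunday is October 3 and the fourth is October 24.
1 April 2022 is a Friday, so Sundays fall on 3, 10, 17, 24; the last is April 24.
Daylight saving runs 24 October 2021 – 24 April 2022; 20 October 2021 is outside that window, so Jorax Prefecture is on standard time at UTC+01:00.
19:00 Jorax Prefecture − 1h = 18:00 UTC.
1 October 2021 is a Friday, so the first Sunday is October 3 and the second is October 10.
1 February 2022 is a Tuesday, so the first Friday is February 4.
At the standard offset (UTC−05:30), 18:00 UTC − 5h30m = 12:30 Ishium Administrative Region standard time.
The standard-time date in Ishium Administrative Region, 20 October 2021, falls between 10 October 2021 and 4 February 2022, so daylight saving is in effect and Ishium Administrative Region is at UTC−04:30.
18:00 UTC − 4h30m = 13:30 Ishium Administrative Region.

13:30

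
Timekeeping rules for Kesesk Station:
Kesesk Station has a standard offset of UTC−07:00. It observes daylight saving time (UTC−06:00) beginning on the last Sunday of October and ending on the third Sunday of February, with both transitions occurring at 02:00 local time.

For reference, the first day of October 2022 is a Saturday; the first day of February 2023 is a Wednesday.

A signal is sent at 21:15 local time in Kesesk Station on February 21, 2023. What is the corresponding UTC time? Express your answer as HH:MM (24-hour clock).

1 October 2022 is a Saturday, so Sundays fall on 2, 9, 16, 23, 30; the last is October 30.
1 February 2023 is a Wednesday, so the first Sunday is February 5 and the third is February 19.
February 21, 2023 is outside the daylight-saving period (30 October 2022 – 19 February 2023), so Kesesk Station is on standard time, UTC−07:00.
21:15 local + 7h = 04:15 UTC (rolling into the next day, 22 February 2023).

04:15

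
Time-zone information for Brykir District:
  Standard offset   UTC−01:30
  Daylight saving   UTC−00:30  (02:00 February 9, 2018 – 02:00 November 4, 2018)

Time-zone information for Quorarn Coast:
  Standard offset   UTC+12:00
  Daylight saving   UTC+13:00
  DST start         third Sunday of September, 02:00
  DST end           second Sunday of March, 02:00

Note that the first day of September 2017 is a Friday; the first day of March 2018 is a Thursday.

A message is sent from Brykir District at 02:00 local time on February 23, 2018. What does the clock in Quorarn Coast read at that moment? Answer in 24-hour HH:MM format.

15:30

Daylight saving runs 9 February – 4 November; February 23, 2018 is inside that window, so Brykir District is at UTC−00:30.
02:00 Brykir District + 0h30m = 02:30 UTC.
1 September 2017 is a Friday, so the first Sunday is September 3 and the third is September 17.
1 March 2018 is a Thursday, so the first Sunday is March 4 and the second is March 11.
At the standard offset (UTC+12:00), 02:30 UTC + 12h = 14:30 Quorarn Coast standard time.
The standard-time date in Quorarn Coast, February 23, 2018, falls between 17 September 2017 and 11 March 2018, so daylight saving is in effect and Quorarn Coast is at UTC+13:00.
02:30 UTC + 13h = 15:30 Quorarn Coast.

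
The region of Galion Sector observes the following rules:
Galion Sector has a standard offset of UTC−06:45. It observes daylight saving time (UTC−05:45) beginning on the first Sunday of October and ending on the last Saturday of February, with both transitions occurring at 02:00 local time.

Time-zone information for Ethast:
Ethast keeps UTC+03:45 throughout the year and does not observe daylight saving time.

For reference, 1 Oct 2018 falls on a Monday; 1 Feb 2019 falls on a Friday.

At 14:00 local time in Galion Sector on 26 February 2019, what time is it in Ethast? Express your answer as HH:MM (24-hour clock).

1 October 2018 is a Monday, so the first Sunday is October 7.
1 February 2019 is a Friday, so Saturdays fall on 2, 9, 16, 23; the last is February 23.
26 February 2019 is outside the daylight-saving period (7 October 2018 – 23 February 2019), so Galion Sector is on standard time, UTC−06:45.
14:00 Galion Sector + 6h45m = 20:45 UTC.
Ethast has no daylight saving, so its offset is UTC+03:45 year-round.
20:45 UTC + 3h45m = 00:30 Ethast (rolling into the next day, 27 February 2019).

00:30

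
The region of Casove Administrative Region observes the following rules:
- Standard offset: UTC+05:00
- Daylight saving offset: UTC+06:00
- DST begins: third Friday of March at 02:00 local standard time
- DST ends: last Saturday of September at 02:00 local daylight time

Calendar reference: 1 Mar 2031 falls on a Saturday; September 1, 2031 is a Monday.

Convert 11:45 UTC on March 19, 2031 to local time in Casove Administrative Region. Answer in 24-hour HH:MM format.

1 March 2031 is a Saturday, so the first Friday is March 7 and the third is March 21.
1 September 2031 is a Monday, so Saturdays fall on 6, 13, 20, 27; the last is September 27.
At the standard offset (UTC+05:00), 11:45 UTC + 5h = 16:45 Casove Administrative Region standard time.
Daylight saving runs 21 March – 27 September; the standard-time date in Casove Administrative Region, March 19, 2031, is outside that window, so Casove Administrative Region is on standard time at UTC+05:00.
11:45 UTC + 5h = 16:45 local.

16:45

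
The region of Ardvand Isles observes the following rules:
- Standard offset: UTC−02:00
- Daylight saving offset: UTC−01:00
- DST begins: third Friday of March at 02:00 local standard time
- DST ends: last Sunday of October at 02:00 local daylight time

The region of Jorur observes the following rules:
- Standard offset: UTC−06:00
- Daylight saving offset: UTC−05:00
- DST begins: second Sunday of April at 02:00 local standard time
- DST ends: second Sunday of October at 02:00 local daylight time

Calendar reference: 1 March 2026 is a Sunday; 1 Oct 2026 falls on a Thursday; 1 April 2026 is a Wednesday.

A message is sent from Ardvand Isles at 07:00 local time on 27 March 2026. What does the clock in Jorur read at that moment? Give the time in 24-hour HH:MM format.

1 March 2026 is a Sunday, so the first Friday is March 6 and the third is March 20.
1 October 2026 is a Thursday, so Sundays fall on 4, 11, 18, 25; the last is October 25.
27 March 2026 lies within the daylight-saving period (20 March – 25 October), so Ardvand Isles is on daylight time, UTC−01:00.
07:00 Ardvand Isles + 1h = 08:00 UTC.
1 April 2026 is a Wednesday, so the first Sunday is April 5 and the second is April 12.
1 October 2026 is a Thursday, so the first Sunday is October 4 and the second is October 11.
At the standard offset (UTC−06:00), 08:00 UTC − 6h = 02:00 Jorur standard time.
The standard-time date in Jorur, 27 March 2026, does not fall between 12 April and 11 October, so daylight saving is not in effect and Jorur is at UTC−06:00.
08:00 UTC − 6h = 02:00 Jorur.

02:00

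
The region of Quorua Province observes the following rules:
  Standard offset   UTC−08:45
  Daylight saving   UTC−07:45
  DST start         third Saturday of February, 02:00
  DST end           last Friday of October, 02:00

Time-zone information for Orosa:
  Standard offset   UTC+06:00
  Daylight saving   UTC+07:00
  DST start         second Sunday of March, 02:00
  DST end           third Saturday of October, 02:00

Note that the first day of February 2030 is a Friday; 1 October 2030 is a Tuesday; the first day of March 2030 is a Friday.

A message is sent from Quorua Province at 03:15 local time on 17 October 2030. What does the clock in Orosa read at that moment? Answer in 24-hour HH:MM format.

1 February 2030 is a Friday, so the first Saturday is February 2 and the third is February 16.
1 October 2030 is a Tuesday, so Fridays fall on 4, 11, 18, 25; the last is October 25.
17 October 2030 falls between 16 February and 25 October, so daylight saving is in effect and Quorua Province is at UTC−07:45.
03:15 Quorua Province + 7h45m = 11:00 UTC.
1 March 2030 is a Friday, so the first Sunday is March 3 and the second is March 10.
1 October 2030 is a Tuesday, so the first Saturday is October 5 and the third is October 19.
At the standard offset (UTC+06:00), 11:00 UTC + 6h = 17:00 Orosa standard time.
The standard-time date in Orosa, 17 October 2030, falls between 10 March and 19 October, so daylight saving is in effect and Orosa is at UTC+07:00.
11:00 UTC + 7h = 18:00 Orosa.

18:00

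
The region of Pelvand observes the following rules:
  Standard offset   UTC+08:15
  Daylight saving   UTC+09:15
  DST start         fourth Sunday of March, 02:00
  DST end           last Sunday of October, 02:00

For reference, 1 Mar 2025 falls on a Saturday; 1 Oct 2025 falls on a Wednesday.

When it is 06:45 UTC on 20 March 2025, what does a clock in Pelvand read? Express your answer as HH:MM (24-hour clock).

15:00

1 March 2025 is a Saturday, so the first Sunday is March 2 and the fourth is March 23.
1 October 2025 is a Wednesday, so Sundays fall on 5, 12, 19, 26; the last is October 26.
At the standard offset (UTC+08:15), 06:45 UTC + 8h15m = 15:00 Pelvand standard time.
The standard-time date in Pelvand, 20 March 2025, does not fall between 23 March and 26 October, so daylight saving is not in effect and Pelvand is at UTC+08:15.
06:45 UTC + 8h15m = 15:00 local.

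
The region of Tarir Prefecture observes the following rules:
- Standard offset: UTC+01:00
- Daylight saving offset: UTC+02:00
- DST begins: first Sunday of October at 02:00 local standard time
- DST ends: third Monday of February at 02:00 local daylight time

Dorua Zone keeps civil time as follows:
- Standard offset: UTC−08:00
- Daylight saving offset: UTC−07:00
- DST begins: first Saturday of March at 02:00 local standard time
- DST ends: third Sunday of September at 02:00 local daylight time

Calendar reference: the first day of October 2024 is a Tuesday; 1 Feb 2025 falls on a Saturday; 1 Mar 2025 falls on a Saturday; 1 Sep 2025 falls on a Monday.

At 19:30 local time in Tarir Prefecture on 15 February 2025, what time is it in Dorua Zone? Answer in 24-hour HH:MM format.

1 October 2024 is a Tuesday, so the first Sunday is October 6.
1 February 2025 is a Saturday, so the first Monday is February 3 and the third is February 17.
15 February 2025 falls between 6 October 2024 and 17 February 2025, so daylight saving is in effect and Tarir Prefecture is at UTC+02:00.
19:30 Tarir Prefecture − 2h = 17:30 UTC.
1 March 2025 is a Saturday, so the first Saturday is March 1.
1 September 2025 is a Monday, so the first Sunday is September 7 and the third is September 21.
At the standard offset (UTC−08:00), 17:30 UTC − 8h = 09:30 Dorua Zone standard time.
The standard-time date in Dorua Zone, 15 February 2025, is outside the daylight-saving period (1 March – 21 September), so Dorua Zone is on standard time, UTC−08:00.
17:30 UTC − 8h = 09:30 Dorua Zone.

09:30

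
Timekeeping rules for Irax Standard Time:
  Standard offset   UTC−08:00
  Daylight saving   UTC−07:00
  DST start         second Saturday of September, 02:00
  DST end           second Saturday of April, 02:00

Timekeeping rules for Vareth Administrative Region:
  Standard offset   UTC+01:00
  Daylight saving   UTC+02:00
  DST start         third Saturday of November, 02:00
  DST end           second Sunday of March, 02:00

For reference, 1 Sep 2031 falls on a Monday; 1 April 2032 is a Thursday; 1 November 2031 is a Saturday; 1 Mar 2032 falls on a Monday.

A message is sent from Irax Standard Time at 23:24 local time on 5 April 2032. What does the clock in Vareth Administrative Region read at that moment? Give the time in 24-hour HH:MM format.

07:24

1 September 2031 is a Monday, so the first Saturday is September 6 and the second is September 13.
1 April 2032 is a Thursday, so the first Saturday is April 3 and the second is April 10.
Daylight saving runs 13 September 2031 – 10 April 2032; 5 April 2032 is inside that window, so Irax Standard Time is at UTC−07:00.
23:24 Irax Standard Time + 7h = 06:24 UTC (rolling into the next day, 6 April 2032).
1 November 2031 is a Saturday, so the first Saturday is November 1 and the third is November 15.
1 March 2032 is a Monday, so the first Sunday is March 7 and the second is March 14.
At the standard offset (UTC+01:00), 06:24 UTC + 1h = 07:24 Vareth Administrative Region standard time.
Daylight saving runs 15 November 2031 – 14 March 2032; the standard-time date in Vareth Administrative Region, 6 April 2032, is outside that window, so Vareth Administrative Region is on standard time at UTC+01:00.
06:24 UTC + 1h = 07:24 Vareth Administrative Region.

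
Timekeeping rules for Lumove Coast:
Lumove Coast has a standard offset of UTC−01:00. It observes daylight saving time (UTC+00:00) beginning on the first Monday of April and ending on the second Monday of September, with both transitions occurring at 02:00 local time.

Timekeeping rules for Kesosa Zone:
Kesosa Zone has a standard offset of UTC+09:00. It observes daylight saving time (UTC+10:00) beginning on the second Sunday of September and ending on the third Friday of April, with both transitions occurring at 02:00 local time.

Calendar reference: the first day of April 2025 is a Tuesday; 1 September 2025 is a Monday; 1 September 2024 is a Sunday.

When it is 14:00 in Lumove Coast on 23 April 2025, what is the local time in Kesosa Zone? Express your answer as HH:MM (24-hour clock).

1 April 2025 is a Tuesday, so the first Monday is April 7.
1 September 2025 is a Monday, so the first Monday is September 1 and the second is September 8.
23 April 2025 falls between 7 April and 8 September, so daylight saving is in effect and Lumove Coast is at UTC+00:00.
14:00 Lumove Coast − 0h = 14:00 UTC.
1 September 2024 is a Sunday, so the first Sunday is September 1 and the second is September 8.
1 April 2025 is a Tuesday, so the first Friday is April 4 and the third is April 18.
At the standard offset (UTC+09:00), 14:00 UTC + 9h = 23:00 Kesosa Zone standard time.
The standard-time date in Kesosa Zone, 23 April 2025, is outside the daylight-saving period (8 September 2024 – 18 April 2025), so Kesosa Zone is on standard time, UTC+09:00.
14:00 UTC + 9h = 23:00 Kesosa Zone.

23:00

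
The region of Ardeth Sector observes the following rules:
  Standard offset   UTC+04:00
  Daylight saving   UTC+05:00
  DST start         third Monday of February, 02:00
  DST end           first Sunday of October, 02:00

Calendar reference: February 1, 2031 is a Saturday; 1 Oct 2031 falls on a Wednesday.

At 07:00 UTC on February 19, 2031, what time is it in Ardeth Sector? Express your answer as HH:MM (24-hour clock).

12:00

1 February 2031 is a Saturday, so the first Monday is February 3 and the third is February 17.
1 October 2031 is a Wednesday, so the first Sunday is October 5.
At the standard offset (UTC+04:00), 07:00 UTC + 4h = 11:00 Ardeth Sector standard time.
The standard-time date in Ardeth Sector, February 19, 2031, falls between 17 February and 5 October, so daylight saving is in effect and Ardeth Sector is at UTC+05:00.
07:00 UTC + 5h = 12:00 local.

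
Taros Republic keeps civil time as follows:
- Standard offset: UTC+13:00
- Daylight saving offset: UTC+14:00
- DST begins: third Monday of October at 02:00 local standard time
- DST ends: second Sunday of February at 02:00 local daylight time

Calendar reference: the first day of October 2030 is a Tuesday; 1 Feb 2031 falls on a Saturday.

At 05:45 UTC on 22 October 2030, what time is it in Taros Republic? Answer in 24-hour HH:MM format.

19:45

1 October 2030 is a Tuesday, so the first Monday is October 7 and the third is October 21.
1 February 2031 is a Saturday, so the first Sunday is February 2 and the second is February 9.
At the standard offset (UTC+13:00), 05:45 UTC + 13h = 18:45 Taros Republic standard time.
The standard-time date in Taros Republic, 22 October 2030, lies within the daylight-saving period (21 October 2030 – 9 February 2031), so Taros Republic is on daylight time, UTC+14:00.
05:45 UTC + 14h = 19:45 local.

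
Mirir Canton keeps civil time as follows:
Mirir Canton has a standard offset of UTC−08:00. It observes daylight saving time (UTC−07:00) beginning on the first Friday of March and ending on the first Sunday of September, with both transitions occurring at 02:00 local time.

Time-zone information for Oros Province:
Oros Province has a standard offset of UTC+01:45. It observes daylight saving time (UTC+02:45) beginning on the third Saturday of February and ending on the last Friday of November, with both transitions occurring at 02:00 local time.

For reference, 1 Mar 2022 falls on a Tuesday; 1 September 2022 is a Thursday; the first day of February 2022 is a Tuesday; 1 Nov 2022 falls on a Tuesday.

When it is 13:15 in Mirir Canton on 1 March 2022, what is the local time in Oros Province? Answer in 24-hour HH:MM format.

1 March 2022 is a Tuesday, so the first Friday is March 4.
1 September 2022 is a Thursday, so the first Sunday is September 4.
1 March 2022 is outside the daylight-saving period (4 March – 4 September), so Mirir Canton is on standard time, UTC−08:00.
13:15 Mirir Canton + 8h = 21:15 UTC.
1 February 2022 is a Tuesday, so the first Saturday is February 5 and the third is February 19.
1 November 2022 is a Tuesday, so Fridays fall on 4, 11, 18, 25; the last is November 25.
At the standard offset (UTC+01:45), 21:15 UTC + 1h45m = 23:00 Oros Province standard time.
The standard-time date in Oros Province, 1 March 2022, falls between 19 February and 25 November, so daylight saving is in effect and Oros Province is at UTC+02:45.
21:15 UTC + 2h45m = 00:00 Oros Province (rolling into the next day, 2 March 2022).

00:00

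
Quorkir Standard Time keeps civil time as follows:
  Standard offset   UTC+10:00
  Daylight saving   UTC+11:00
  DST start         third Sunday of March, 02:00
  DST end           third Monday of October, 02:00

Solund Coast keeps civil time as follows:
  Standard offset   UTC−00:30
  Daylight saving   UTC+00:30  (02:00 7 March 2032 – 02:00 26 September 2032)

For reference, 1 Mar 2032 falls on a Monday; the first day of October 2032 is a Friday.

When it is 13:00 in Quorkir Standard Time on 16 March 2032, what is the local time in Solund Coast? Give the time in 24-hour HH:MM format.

1 March 2032 is a Monday, so the first Sunday is March 7 and the third is March 21.
1 October 2032 is a Friday, so the first Monday is October 4 and the third is October 18.
Daylight saving runs 21 March – 18 October; 16 March 2032 is outside that window, so Quorkir Standard Time is on standard time at UTC+10:00.
13:00 Quorkir Standard Time − 10h = 03:00 UTC.
At the standard offset (UTC−00:30), 03:00 UTC − 0h30m = 02:30 Solund Coast standard time.
Daylight saving runs 7 March – 26 September; the standard-time date in Solund Coast, 16 March 2032, is inside that window, so Solund Coast is at UTC+00:30.
03:00 UTC + 0h30m = 03:30 Solund Coast.

03:30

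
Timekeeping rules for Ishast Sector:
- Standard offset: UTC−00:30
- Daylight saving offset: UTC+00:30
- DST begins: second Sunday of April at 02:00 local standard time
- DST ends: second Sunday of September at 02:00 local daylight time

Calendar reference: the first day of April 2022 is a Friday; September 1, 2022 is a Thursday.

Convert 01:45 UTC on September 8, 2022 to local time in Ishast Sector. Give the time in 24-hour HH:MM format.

1 April 2022 is a Friday, so the first Sunday is April 3 and the second is April 10.
1 September 2022 is a Thursday, so the first Sunday is September 4 and the second is September 11.
At the standard offset (UTC−00:30), 01:45 UTC − 0h30m = 01:15 Ishast Sector standard time.
The standard-time date in Ishast Sector, September 8, 2022, falls between 10 April and 11 September, so daylight saving is in effect and Ishast Sector is at UTC+00:30.
01:45 UTC + 0h30m = 02:15 local.

02:15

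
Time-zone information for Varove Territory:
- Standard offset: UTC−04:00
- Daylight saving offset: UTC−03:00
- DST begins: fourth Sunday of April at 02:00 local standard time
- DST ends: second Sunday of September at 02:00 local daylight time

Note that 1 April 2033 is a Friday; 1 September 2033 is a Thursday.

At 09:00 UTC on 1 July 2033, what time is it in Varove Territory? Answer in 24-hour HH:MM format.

06:00

1 April 2033 is a Friday, so the first Sunday is April 3 and the fourth is April 24.
1 September 2033 is a Thursday, so the first Sunday is September 4 and the second is September 11.
At the standard offset (UTC−04:00), 09:00 UTC − 4h = 05:00 Varove Territory standard time.
The standard-time date in Varove Territory, 1 July 2033, falls between 24 April and 11 September, so daylight saving is in effect and Varove Territory is at UTC−03:00.
09:00 UTC − 3h = 06:00 local.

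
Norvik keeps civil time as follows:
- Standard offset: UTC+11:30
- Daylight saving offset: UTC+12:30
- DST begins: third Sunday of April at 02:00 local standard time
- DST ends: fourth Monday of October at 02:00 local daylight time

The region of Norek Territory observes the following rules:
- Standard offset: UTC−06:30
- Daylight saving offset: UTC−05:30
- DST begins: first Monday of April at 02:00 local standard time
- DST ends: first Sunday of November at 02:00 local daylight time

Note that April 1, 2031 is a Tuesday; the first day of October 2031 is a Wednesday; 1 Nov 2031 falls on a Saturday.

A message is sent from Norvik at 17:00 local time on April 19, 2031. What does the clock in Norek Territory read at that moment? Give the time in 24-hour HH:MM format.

1 April 2031 is a Tuesday, so the first Sunday is April 6 and the third is April 20.
1 October 2031 is a Wednesday, so the first Monday is October 6 and the fourth is October 27.
Daylight saving runs 20 April – 27 October; April 19, 2031 is outside that window, so Norvik is on standard time at UTC+11:30.
17:00 Norvik − 11h30m = 05:30 UTC.
1 April 2031 is a Tuesday, so the first Monday is April 7.
1 November 2031 is a Saturday, so the first Sunday is November 2.
At the standard offset (UTC−06:30), 05:30 UTC − 6h30m = 23:00 Norek Territory standard time (rolling into the previous day, 18 April 2031).
Daylight saving runs 7 April – 2 November; the standard-time date in Norek Territory, April 18, 2031, is inside that window, so Norek Territory is at UTC−05:30.
05:30 UTC − 5h30m = 00:00 Norek Territory.

00:00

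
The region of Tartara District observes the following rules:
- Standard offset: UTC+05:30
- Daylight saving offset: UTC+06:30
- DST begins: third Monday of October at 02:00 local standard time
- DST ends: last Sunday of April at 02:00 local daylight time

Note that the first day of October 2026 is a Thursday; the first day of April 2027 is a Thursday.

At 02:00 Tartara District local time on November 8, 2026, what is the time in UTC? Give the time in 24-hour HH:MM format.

19:30

1 October 2026 is a Thursday, so the first Monday is October 5 and the third is October 19.
1 April 2027 is a Thursday, so Sundays fall on 4, 11, 18, 25; the last is April 25.
November 8, 2026 falls between 19 October 2026 and 25 April 2027, so daylight saving is in effect and Tartara District is at UTC+06:30.
02:00 local − 6h30m = 19:30 UTC (rolling into the previous day, 7 November 2026).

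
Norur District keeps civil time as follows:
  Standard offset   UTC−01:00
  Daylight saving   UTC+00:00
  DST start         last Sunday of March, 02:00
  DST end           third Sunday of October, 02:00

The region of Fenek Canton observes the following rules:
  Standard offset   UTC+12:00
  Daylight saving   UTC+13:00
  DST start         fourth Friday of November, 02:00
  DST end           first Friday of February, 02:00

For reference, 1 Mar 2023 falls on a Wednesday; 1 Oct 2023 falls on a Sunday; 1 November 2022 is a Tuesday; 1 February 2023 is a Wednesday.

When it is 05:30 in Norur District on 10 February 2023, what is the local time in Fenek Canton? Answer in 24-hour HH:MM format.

1 March 2023 is a Wednesday, so Sundays fall on 5, 12, 19, 26; the last is March 26.
1 October 2023 is a Sunday, so the first Sunday is October 1 and the third is October 15.
10 February 2023 is outside the daylight-saving period (26 March – 15 October), so Norur District is on standard time, UTC−01:00.
05:30 Norur District + 1h = 06:30 UTC.
1 November 2022 is a Tuesday, so the first Friday is November 4 and the fourth is November 25.
1 February 2023 is a Wednesday, so the first Friday is February 3.
At the standard offset (UTC+12:00), 06:30 UTC + 12h = 18:30 Fenek Canton standard time.
Daylight saving runs 25 November 2022 – 3 February 2023; the standard-time date in Fenek Canton, 10 February 2023, is outside that window, so Fenek Canton is on standard time at UTC+12:00.
06:30 UTC + 12h = 18:30 Fenek Canton.

18:30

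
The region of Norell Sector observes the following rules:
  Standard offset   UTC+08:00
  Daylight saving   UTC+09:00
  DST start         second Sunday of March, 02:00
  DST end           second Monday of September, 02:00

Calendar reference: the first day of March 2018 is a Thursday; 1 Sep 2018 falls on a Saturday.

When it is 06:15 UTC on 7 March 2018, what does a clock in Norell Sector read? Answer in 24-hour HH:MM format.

14:15

1 March 2018 is a Thursday, so the first Sunday is March 4 and the second is March 11.
1 September 2018 is a Saturday, so the first Monday is September 3 and the second is September 10.
At the standard offset (UTC+08:00), 06:15 UTC + 8h = 14:15 Norell Sector standard time.
The standard-time date in Norell Sector, 7 March 2018, does not fall between 11 March and 10 September, so daylight saving is not in effect and Norell Sector is at UTC+08:00.
06:15 UTC + 8h = 14:15 local.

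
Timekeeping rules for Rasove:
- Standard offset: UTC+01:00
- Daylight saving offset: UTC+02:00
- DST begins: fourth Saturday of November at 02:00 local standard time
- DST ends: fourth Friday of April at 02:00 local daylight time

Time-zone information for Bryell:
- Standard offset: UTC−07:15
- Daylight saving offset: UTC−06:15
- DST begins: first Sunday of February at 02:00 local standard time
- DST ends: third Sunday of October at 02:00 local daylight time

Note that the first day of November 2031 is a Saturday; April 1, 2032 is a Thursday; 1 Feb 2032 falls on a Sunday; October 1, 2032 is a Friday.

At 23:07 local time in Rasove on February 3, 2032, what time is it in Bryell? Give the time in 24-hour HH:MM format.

14:52

1 November 2031 is a Saturday, so the first Saturday is November 1 and the fourth is November 22.
1 April 2032 is a Thursday, so the first Friday is April 2 and the fourth is April 23.
February 3, 2032 lies within the daylight-saving period (22 November 2031 – 23 April 2032), so Rasove is on daylight time, UTC+02:00.
23:07 Rasove − 2h = 21:07 UTC.
1 February 2032 is a Sunday, so the first Sunday is February 1.
1 October 2032 is a Friday, so the first Sunday is October 3 and the third is October 17.
At the standard offset (UTC−07:15), 21:07 UTC − 7h15m = 13:52 Bryell standard time.
Daylight saving runs 1 February – 17 October; the standard-time date in Bryell, February 3, 2032, is inside that window, so Bryell is at UTC−06:15.
21:07 UTC − 6h15m = 14:52 Bryell.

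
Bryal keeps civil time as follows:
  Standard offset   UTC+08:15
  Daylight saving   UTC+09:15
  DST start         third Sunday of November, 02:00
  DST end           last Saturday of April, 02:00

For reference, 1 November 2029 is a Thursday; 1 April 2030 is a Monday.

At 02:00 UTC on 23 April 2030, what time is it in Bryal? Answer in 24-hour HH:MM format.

11:15

1 November 2029 is a Thursday, so the first Sunday is November 4 and the third is November 18.
1 April 2030 is a Monday, so Saturdays fall on 6, 13, 20, 27; the last is April 27.
At the standard offset (UTC+08:15), 02:00 UTC + 8h15m = 10:15 Bryal standard time.
Daylight saving runs 18 November 2029 – 27 April 2030; the standard-time date in Bryal, 23 April 2030, is inside that window, so Bryal is at UTC+09:15.
02:00 UTC + 9h15m = 11:15 local.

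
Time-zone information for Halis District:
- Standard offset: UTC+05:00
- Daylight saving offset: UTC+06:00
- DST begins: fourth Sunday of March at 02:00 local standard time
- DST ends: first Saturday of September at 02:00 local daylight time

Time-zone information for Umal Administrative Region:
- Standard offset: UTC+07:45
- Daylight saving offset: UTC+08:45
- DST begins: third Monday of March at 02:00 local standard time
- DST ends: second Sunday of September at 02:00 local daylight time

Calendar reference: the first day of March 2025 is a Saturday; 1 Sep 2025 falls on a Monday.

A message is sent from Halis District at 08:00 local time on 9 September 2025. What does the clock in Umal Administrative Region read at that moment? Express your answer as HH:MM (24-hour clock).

11:45

1 March 2025 is a Saturday, so the first Sunday is March 2 and the fourth is March 23.
1 September 2025 is a Monday, so the first Saturday is September 6.
Daylight saving runs 23 March – 6 September; 9 September 2025 is outside that window, so Halis District is on standard time at UTC+05:00.
08:00 Halis District − 5h = 03:00 UTC.
1 March 2025 is a Saturday, so the first Monday is March 3 and the third is March 17.
1 September 2025 is a Monday, so the first Sunday is September 7 and the second is September 14.
At the standard offset (UTC+07:45), 03:00 UTC + 7h45m = 10:45 Umal Administrative Region standard time.
Daylight saving runs 17 March – 14 September; the standard-time date in Umal Administrative Region, 9 September 2025, is inside that window, so Umal Administrative Region is at UTC+08:45.
03:00 UTC + 8h45m = 11:45 Umal Administrative Region.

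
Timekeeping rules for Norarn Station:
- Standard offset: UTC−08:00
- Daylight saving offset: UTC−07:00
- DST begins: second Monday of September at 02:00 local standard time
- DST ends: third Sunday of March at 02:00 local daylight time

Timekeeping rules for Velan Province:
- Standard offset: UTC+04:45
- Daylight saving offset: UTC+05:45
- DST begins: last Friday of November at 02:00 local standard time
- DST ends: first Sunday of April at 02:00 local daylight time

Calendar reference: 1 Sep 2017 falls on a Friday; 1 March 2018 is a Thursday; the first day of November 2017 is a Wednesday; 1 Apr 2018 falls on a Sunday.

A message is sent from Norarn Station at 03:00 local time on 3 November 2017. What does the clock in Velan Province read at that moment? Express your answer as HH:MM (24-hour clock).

1 September 2017 is a Friday, so the first Monday is September 4 and the second is September 11.
1 March 2018 is a Thursday, so the first Sunday is March 4 and the third is March 18.
3 November 2017 lies within the daylight-saving period (11 September 2017 – 18 March 2018), so Norarn Station is on daylight time, UTC−07:00.
03:00 Norarn Station + 7h = 10:00 UTC.
1 November 2017 is a Wednesday, so Fridays fall on 3, 10, 17, 24; the last is November 24.
1 April 2018 is a Sunday, so the first Sunday is April 1.
At the standard offset (UTC+04:45), 10:00 UTC + 4h45m = 14:45 Velan Province standard time.
Daylight saving runs 24 November 2017 – 1 April 2018; the standard-time date in Velan Province, 3 November 2017, is outside that window, so Velan Province is on standard time at UTC+04:45.
10:00 UTC + 4h45m = 14:45 Velan Province.

14:45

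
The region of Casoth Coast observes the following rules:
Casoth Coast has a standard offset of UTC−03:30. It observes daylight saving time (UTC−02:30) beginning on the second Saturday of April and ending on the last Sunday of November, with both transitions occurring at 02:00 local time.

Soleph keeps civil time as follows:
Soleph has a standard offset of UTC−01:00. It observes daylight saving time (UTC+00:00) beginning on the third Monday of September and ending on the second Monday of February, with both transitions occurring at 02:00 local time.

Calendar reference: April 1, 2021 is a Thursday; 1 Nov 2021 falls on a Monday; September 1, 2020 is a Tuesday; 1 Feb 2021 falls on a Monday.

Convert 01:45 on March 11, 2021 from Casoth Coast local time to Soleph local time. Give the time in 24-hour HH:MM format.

04:15

1 April 2021 is a Thursday, so the first Saturday is April 3 and the second is April 10.
1 November 2021 is a Monday, so Sundays fall on 7, 14, 21, 28; the last is November 28.
March 11, 2021 does not fall between 10 April and 28 November, so daylight saving is not in effect and Casoth Coast is at UTC−03:30.
01:45 Casoth Coast + 3h30m = 05:15 UTC.
1 September 2020 is a Tuesday, so the first Monday is September 7 and the third is September 21.
1 February 2021 is a Monday, so the first Monday is February 1 and the second is February 8.
At the standard offset (UTC−01:00), 05:15 UTC − 1h = 04:15 Soleph standard time.
Daylight saving runs 21 September 2020 – 8 February 2021; the standard-time date in Soleph, March 11, 2021, is outside that window, so Soleph is on standard time at UTC−01:00.
05:15 UTC − 1h = 04:15 Soleph.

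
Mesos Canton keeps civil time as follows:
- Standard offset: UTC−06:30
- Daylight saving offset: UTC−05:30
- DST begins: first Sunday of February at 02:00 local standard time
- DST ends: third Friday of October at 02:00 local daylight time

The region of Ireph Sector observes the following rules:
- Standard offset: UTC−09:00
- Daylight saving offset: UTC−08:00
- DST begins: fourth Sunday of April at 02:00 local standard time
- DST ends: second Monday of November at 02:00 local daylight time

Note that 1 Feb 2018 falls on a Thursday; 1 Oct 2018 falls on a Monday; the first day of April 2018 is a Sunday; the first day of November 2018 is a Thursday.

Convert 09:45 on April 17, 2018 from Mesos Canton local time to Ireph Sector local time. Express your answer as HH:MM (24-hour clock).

06:15

1 February 2018 is a Thursday, so the first Sunday is February 4.
1 October 2018 is a Monday, so the first Friday is October 5 and the third is October 19.
April 17, 2018 falls between 4 February and 19 October, so daylight saving is in effect and Mesos Canton is at UTC−05:30.
09:45 Mesos Canton + 5h30m = 15:15 UTC.
1 April 2018 is a Sunday, so the first Sunday is April 1 and the fourth is April 22.
1 November 2018 is a Thursday, so the first Monday is November 5 and the second is November 12.
At the standard offset (UTC−09:00), 15:15 UTC − 9h = 06:15 Ireph Sector standard time.
Daylight saving runs 22 April – 12 November; the standard-time date in Ireph Sector, April 17, 2018, is outside that window, so Ireph Sector is on standard time at UTC−09:00.
15:15 UTC − 9h = 06:15 Ireph Sector.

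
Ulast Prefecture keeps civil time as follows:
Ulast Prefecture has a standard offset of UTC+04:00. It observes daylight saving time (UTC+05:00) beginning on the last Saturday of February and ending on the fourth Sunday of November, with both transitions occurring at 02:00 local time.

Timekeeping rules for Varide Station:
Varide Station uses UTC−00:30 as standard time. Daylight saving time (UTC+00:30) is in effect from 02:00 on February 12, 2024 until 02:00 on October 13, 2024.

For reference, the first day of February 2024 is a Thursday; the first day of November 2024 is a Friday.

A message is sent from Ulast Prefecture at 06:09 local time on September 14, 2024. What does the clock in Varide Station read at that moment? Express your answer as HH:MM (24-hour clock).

01:39

1 February 2024 is a Thursday, so Saturdays fall on 3, 10, 17, 24; the last is February 24.
1 November 2024 is a Friday, so the first Sunday is November 3 and the fourth is November 24.
Daylight saving runs 24 February – 24 November; September 14, 2024 is inside that window, so Ulast Prefecture is at UTC+05:00.
06:09 Ulast Prefecture − 5h = 01:09 UTC.
At the standard offset (UTC−00:30), 01:09 UTC − 0h30m = 00:39 Varide Station standard time.
The standard-time date in Varide Station, September 14, 2024, falls between 12 February and 13 October, so daylight saving is in effect and Varide Station is at UTC+00:30.
01:09 UTC + 0h30m = 01:39 Varide Station.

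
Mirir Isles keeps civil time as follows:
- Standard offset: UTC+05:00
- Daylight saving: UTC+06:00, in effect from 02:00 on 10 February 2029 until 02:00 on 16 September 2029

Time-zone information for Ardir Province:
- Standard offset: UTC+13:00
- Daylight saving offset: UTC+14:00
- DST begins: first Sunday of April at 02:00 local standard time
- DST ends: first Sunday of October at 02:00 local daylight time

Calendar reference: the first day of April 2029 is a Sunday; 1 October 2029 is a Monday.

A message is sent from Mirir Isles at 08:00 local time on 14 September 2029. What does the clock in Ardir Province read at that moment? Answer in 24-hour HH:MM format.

14 September 2029 falls between 10 February and 16 September, so daylight saving is in effect and Mirir Isles is at UTC+06:00.
08:00 Mirir Isles − 6h = 02:00 UTC.
1 April 2029 is a Sunday, so the first Sunday is April 1.
1 October 2029 is a Monday, so the first Sunday is October 7.
At the standard offset (UTC+13:00), 02:00 UTC + 13h = 15:00 Ardir Province standard time.
Daylight saving runs 1 April – 7 October; the standard-time date in Ardir Province, 14 September 2029, is inside that window, so Ardir Province is at UTC+14:00.
02:00 UTC + 14h = 16:00 Ardir Province.

16:00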